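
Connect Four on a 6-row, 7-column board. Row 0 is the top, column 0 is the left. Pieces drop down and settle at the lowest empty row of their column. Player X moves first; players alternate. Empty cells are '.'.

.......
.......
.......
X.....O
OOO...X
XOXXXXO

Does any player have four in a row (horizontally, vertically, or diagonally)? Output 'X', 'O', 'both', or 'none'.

X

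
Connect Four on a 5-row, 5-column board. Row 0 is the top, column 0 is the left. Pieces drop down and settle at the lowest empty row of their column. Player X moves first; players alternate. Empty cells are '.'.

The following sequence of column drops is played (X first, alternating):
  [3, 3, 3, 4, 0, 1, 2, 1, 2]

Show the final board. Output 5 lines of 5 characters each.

Move 1: X drops in col 3, lands at row 4
Move 2: O drops in col 3, lands at row 3
Move 3: X drops in col 3, lands at row 2
Move 4: O drops in col 4, lands at row 4
Move 5: X drops in col 0, lands at row 4
Move 6: O drops in col 1, lands at row 4
Move 7: X drops in col 2, lands at row 4
Move 8: O drops in col 1, lands at row 3
Move 9: X drops in col 2, lands at row 3

Answer: .....
.....
...X.
.OXO.
XOXXO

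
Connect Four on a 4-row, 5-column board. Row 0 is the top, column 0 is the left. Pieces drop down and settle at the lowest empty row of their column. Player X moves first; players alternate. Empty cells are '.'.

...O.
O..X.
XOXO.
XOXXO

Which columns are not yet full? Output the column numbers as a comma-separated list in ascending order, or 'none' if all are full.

Answer: 0,1,2,4

Derivation:
col 0: top cell = '.' → open
col 1: top cell = '.' → open
col 2: top cell = '.' → open
col 3: top cell = 'O' → FULL
col 4: top cell = '.' → open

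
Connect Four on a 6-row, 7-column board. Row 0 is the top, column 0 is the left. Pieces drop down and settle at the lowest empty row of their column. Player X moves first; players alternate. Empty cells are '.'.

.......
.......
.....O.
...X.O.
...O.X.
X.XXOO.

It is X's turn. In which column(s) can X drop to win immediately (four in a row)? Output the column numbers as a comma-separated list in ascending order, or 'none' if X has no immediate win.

col 0: drop X → no win
col 1: drop X → WIN!
col 2: drop X → no win
col 3: drop X → no win
col 4: drop X → no win
col 5: drop X → no win
col 6: drop X → no win

Answer: 1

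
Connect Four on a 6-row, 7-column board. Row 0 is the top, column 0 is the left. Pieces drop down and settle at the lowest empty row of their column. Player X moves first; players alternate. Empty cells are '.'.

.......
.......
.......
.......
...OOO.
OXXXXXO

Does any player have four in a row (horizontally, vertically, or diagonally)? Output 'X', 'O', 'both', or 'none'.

X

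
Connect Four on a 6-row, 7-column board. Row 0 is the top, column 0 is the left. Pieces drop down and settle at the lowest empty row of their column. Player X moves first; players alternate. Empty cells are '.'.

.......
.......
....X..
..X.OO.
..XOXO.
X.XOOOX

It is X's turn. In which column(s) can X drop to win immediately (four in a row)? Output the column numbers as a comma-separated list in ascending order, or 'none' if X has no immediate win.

Answer: 2

Derivation:
col 0: drop X → no win
col 1: drop X → no win
col 2: drop X → WIN!
col 3: drop X → no win
col 4: drop X → no win
col 5: drop X → no win
col 6: drop X → no win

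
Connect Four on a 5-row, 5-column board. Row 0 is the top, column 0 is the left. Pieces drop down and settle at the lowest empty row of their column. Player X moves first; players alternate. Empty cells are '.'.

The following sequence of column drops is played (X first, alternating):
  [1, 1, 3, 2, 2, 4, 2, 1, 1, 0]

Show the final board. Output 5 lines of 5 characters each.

Answer: .....
.X...
.OX..
.OX..
OXOXO

Derivation:
Move 1: X drops in col 1, lands at row 4
Move 2: O drops in col 1, lands at row 3
Move 3: X drops in col 3, lands at row 4
Move 4: O drops in col 2, lands at row 4
Move 5: X drops in col 2, lands at row 3
Move 6: O drops in col 4, lands at row 4
Move 7: X drops in col 2, lands at row 2
Move 8: O drops in col 1, lands at row 2
Move 9: X drops in col 1, lands at row 1
Move 10: O drops in col 0, lands at row 4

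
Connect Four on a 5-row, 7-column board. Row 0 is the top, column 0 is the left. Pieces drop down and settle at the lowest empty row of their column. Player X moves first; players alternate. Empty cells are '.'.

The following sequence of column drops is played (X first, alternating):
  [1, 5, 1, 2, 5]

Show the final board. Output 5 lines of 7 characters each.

Move 1: X drops in col 1, lands at row 4
Move 2: O drops in col 5, lands at row 4
Move 3: X drops in col 1, lands at row 3
Move 4: O drops in col 2, lands at row 4
Move 5: X drops in col 5, lands at row 3

Answer: .......
.......
.......
.X...X.
.XO..O.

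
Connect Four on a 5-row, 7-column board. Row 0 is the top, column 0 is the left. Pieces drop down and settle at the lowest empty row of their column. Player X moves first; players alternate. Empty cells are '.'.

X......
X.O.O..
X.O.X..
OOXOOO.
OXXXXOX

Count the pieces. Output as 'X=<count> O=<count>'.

X=10 O=10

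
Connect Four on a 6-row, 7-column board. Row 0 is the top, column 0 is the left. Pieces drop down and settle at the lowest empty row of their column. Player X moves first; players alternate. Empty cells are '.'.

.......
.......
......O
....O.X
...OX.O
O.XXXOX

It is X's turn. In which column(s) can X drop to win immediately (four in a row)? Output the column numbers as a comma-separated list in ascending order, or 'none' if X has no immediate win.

col 0: drop X → no win
col 1: drop X → WIN!
col 2: drop X → no win
col 3: drop X → no win
col 4: drop X → no win
col 5: drop X → no win
col 6: drop X → no win

Answer: 1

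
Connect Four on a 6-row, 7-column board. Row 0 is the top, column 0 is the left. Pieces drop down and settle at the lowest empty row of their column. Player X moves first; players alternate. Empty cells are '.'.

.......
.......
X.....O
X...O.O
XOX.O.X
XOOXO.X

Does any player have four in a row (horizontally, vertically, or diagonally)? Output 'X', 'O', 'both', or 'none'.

X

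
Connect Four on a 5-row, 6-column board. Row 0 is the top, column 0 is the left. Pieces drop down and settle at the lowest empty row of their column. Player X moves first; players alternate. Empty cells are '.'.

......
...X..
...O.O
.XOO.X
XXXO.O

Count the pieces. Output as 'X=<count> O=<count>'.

X=6 O=6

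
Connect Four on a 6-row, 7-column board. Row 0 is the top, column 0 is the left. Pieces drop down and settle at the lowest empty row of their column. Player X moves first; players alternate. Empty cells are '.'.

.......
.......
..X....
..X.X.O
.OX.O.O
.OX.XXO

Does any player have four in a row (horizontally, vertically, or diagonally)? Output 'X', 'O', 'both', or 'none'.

X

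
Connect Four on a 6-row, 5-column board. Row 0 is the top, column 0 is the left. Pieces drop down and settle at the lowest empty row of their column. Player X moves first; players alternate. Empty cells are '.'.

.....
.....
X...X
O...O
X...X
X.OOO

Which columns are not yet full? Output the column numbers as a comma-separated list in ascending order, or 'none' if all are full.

Answer: 0,1,2,3,4

Derivation:
col 0: top cell = '.' → open
col 1: top cell = '.' → open
col 2: top cell = '.' → open
col 3: top cell = '.' → open
col 4: top cell = '.' → open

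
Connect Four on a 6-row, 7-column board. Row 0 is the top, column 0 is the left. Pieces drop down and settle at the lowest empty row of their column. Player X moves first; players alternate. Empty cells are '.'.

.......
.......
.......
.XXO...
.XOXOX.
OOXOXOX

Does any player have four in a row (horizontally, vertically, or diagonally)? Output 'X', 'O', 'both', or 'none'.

none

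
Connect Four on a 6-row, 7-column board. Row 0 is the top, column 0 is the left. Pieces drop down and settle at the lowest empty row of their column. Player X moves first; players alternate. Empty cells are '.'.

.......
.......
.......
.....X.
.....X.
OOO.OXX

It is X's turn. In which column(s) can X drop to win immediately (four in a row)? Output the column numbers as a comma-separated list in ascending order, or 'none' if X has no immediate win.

Answer: 5

Derivation:
col 0: drop X → no win
col 1: drop X → no win
col 2: drop X → no win
col 3: drop X → no win
col 4: drop X → no win
col 5: drop X → WIN!
col 6: drop X → no win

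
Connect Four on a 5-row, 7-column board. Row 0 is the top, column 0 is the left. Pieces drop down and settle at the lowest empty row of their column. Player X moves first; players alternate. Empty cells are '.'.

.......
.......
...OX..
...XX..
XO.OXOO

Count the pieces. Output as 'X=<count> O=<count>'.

X=5 O=5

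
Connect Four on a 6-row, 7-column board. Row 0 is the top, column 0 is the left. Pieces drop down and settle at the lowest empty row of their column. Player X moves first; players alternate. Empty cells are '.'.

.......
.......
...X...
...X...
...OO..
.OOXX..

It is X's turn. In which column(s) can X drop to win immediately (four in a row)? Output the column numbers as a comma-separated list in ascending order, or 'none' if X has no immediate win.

col 0: drop X → no win
col 1: drop X → no win
col 2: drop X → no win
col 3: drop X → no win
col 4: drop X → no win
col 5: drop X → no win
col 6: drop X → no win

Answer: none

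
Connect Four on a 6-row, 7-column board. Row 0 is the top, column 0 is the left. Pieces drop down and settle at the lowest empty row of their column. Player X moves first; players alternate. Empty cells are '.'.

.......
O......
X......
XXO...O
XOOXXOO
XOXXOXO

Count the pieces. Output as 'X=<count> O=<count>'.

X=10 O=10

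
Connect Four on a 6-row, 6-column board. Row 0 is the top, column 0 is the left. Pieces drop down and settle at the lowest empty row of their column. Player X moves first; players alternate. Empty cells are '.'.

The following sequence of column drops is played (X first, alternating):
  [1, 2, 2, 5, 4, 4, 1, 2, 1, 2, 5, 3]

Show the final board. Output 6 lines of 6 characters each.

Answer: ......
......
..O...
.XO...
.XX.OX
.XOOXO

Derivation:
Move 1: X drops in col 1, lands at row 5
Move 2: O drops in col 2, lands at row 5
Move 3: X drops in col 2, lands at row 4
Move 4: O drops in col 5, lands at row 5
Move 5: X drops in col 4, lands at row 5
Move 6: O drops in col 4, lands at row 4
Move 7: X drops in col 1, lands at row 4
Move 8: O drops in col 2, lands at row 3
Move 9: X drops in col 1, lands at row 3
Move 10: O drops in col 2, lands at row 2
Move 11: X drops in col 5, lands at row 4
Move 12: O drops in col 3, lands at row 5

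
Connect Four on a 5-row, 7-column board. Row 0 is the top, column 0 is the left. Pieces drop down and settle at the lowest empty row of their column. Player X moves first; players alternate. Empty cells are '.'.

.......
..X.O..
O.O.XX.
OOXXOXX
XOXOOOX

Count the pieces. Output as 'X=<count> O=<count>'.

X=10 O=10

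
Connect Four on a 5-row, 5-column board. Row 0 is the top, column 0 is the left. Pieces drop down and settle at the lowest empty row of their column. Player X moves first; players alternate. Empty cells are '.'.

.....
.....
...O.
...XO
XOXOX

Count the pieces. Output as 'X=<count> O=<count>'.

X=4 O=4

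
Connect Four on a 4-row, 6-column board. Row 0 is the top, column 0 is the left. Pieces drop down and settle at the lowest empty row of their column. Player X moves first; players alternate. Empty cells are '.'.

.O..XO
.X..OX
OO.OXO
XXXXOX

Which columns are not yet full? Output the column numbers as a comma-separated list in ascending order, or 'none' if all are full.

Answer: 0,2,3

Derivation:
col 0: top cell = '.' → open
col 1: top cell = 'O' → FULL
col 2: top cell = '.' → open
col 3: top cell = '.' → open
col 4: top cell = 'X' → FULL
col 5: top cell = 'O' → FULL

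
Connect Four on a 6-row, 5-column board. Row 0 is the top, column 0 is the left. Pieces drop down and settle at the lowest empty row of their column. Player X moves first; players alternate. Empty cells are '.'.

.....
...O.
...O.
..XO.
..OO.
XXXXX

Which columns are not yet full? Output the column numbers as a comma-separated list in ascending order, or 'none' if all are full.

Answer: 0,1,2,3,4

Derivation:
col 0: top cell = '.' → open
col 1: top cell = '.' → open
col 2: top cell = '.' → open
col 3: top cell = '.' → open
col 4: top cell = '.' → open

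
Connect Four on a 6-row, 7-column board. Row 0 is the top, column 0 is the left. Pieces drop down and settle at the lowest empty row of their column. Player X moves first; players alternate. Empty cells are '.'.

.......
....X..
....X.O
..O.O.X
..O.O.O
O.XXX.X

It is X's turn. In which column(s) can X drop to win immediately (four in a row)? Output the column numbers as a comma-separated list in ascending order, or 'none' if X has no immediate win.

Answer: 1,5

Derivation:
col 0: drop X → no win
col 1: drop X → WIN!
col 2: drop X → no win
col 3: drop X → no win
col 4: drop X → no win
col 5: drop X → WIN!
col 6: drop X → no win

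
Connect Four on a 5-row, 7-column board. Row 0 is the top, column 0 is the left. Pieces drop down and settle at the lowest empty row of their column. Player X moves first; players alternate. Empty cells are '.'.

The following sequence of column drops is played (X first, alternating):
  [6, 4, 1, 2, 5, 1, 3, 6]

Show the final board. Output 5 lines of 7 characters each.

Answer: .......
.......
.......
.O....O
.XOXOXX

Derivation:
Move 1: X drops in col 6, lands at row 4
Move 2: O drops in col 4, lands at row 4
Move 3: X drops in col 1, lands at row 4
Move 4: O drops in col 2, lands at row 4
Move 5: X drops in col 5, lands at row 4
Move 6: O drops in col 1, lands at row 3
Move 7: X drops in col 3, lands at row 4
Move 8: O drops in col 6, lands at row 3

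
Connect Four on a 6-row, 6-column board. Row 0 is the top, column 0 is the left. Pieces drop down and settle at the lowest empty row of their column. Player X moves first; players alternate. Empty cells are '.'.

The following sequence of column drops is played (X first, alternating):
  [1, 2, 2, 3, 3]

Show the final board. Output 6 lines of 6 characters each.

Move 1: X drops in col 1, lands at row 5
Move 2: O drops in col 2, lands at row 5
Move 3: X drops in col 2, lands at row 4
Move 4: O drops in col 3, lands at row 5
Move 5: X drops in col 3, lands at row 4

Answer: ......
......
......
......
..XX..
.XOO..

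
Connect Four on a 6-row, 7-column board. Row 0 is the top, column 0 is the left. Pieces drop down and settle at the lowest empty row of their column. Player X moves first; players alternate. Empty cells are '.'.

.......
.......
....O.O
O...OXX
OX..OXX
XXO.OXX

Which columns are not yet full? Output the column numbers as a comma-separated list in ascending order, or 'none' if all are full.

Answer: 0,1,2,3,4,5,6

Derivation:
col 0: top cell = '.' → open
col 1: top cell = '.' → open
col 2: top cell = '.' → open
col 3: top cell = '.' → open
col 4: top cell = '.' → open
col 5: top cell = '.' → open
col 6: top cell = '.' → open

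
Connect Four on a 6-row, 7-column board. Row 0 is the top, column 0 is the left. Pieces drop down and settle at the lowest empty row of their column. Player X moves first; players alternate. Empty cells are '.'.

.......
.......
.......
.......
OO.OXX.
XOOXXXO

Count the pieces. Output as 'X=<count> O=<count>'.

X=6 O=6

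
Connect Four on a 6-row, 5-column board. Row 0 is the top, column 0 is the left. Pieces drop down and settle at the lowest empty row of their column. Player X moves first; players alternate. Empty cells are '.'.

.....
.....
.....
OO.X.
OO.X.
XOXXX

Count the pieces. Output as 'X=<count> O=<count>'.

X=6 O=5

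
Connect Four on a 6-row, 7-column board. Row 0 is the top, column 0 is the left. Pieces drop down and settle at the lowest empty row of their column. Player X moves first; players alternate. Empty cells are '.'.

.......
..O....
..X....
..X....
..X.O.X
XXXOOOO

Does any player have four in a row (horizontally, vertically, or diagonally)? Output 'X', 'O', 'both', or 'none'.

both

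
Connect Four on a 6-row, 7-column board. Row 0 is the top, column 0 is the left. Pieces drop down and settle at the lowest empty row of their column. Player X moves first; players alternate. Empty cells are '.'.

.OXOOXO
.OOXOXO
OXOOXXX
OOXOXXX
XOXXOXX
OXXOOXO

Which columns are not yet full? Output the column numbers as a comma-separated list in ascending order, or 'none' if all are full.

col 0: top cell = '.' → open
col 1: top cell = 'O' → FULL
col 2: top cell = 'X' → FULL
col 3: top cell = 'O' → FULL
col 4: top cell = 'O' → FULL
col 5: top cell = 'X' → FULL
col 6: top cell = 'O' → FULL

Answer: 0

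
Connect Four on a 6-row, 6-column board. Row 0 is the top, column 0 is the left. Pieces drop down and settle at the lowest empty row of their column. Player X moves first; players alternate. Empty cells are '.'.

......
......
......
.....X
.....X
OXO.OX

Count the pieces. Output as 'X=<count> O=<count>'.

X=4 O=3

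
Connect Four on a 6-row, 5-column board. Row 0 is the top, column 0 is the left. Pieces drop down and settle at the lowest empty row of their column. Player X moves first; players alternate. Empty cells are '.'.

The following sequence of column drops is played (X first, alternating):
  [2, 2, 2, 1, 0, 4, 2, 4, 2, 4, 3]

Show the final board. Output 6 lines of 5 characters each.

Answer: .....
..X..
..X..
..X.O
..O.O
XOXXO

Derivation:
Move 1: X drops in col 2, lands at row 5
Move 2: O drops in col 2, lands at row 4
Move 3: X drops in col 2, lands at row 3
Move 4: O drops in col 1, lands at row 5
Move 5: X drops in col 0, lands at row 5
Move 6: O drops in col 4, lands at row 5
Move 7: X drops in col 2, lands at row 2
Move 8: O drops in col 4, lands at row 4
Move 9: X drops in col 2, lands at row 1
Move 10: O drops in col 4, lands at row 3
Move 11: X drops in col 3, lands at row 5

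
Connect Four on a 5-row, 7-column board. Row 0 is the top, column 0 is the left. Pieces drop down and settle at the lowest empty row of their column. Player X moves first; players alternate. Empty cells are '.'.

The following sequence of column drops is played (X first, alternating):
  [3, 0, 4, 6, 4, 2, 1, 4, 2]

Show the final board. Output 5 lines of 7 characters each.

Answer: .......
.......
....O..
..X.X..
OXOXX.O

Derivation:
Move 1: X drops in col 3, lands at row 4
Move 2: O drops in col 0, lands at row 4
Move 3: X drops in col 4, lands at row 4
Move 4: O drops in col 6, lands at row 4
Move 5: X drops in col 4, lands at row 3
Move 6: O drops in col 2, lands at row 4
Move 7: X drops in col 1, lands at row 4
Move 8: O drops in col 4, lands at row 2
Move 9: X drops in col 2, lands at row 3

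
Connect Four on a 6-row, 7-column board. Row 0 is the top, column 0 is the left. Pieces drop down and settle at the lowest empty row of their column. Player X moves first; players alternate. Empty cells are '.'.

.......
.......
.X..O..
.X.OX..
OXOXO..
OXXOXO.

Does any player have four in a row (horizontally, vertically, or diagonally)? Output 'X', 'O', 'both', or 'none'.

X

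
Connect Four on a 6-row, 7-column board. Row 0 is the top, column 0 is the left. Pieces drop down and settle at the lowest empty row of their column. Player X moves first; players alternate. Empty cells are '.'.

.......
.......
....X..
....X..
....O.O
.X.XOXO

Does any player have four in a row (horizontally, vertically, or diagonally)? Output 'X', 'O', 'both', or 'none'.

none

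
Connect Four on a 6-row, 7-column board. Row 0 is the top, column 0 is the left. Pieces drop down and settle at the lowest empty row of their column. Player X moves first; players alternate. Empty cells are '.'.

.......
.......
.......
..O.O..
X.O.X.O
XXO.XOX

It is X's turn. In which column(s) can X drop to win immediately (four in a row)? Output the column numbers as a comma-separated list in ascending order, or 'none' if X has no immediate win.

col 0: drop X → no win
col 1: drop X → no win
col 2: drop X → no win
col 3: drop X → no win
col 4: drop X → no win
col 5: drop X → no win
col 6: drop X → no win

Answer: none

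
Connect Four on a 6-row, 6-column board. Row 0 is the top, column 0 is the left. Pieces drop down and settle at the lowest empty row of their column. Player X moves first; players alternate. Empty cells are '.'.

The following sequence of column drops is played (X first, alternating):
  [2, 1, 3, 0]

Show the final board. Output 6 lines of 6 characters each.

Move 1: X drops in col 2, lands at row 5
Move 2: O drops in col 1, lands at row 5
Move 3: X drops in col 3, lands at row 5
Move 4: O drops in col 0, lands at row 5

Answer: ......
......
......
......
......
OOXX..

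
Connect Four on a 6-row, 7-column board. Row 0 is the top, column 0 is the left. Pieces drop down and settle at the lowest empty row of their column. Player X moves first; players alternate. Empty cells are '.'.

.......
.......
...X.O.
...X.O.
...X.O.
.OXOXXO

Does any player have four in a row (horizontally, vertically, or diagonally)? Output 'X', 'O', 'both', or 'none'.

none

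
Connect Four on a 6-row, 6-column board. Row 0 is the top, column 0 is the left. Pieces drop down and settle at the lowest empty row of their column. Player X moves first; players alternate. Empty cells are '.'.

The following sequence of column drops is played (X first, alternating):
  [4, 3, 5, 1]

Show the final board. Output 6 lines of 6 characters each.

Answer: ......
......
......
......
......
.O.OXX

Derivation:
Move 1: X drops in col 4, lands at row 5
Move 2: O drops in col 3, lands at row 5
Move 3: X drops in col 5, lands at row 5
Move 4: O drops in col 1, lands at row 5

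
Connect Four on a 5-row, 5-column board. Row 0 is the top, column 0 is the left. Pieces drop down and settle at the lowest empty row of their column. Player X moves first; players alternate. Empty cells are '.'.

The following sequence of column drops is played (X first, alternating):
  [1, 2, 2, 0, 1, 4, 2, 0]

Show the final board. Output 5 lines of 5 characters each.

Move 1: X drops in col 1, lands at row 4
Move 2: O drops in col 2, lands at row 4
Move 3: X drops in col 2, lands at row 3
Move 4: O drops in col 0, lands at row 4
Move 5: X drops in col 1, lands at row 3
Move 6: O drops in col 4, lands at row 4
Move 7: X drops in col 2, lands at row 2
Move 8: O drops in col 0, lands at row 3

Answer: .....
.....
..X..
OXX..
OXO.O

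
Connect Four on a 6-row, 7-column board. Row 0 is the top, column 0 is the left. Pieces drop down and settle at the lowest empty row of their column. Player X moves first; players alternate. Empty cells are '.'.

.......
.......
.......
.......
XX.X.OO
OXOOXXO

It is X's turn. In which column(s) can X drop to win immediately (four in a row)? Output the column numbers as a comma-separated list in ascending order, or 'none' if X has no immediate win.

col 0: drop X → no win
col 1: drop X → no win
col 2: drop X → WIN!
col 3: drop X → no win
col 4: drop X → no win
col 5: drop X → no win
col 6: drop X → no win

Answer: 2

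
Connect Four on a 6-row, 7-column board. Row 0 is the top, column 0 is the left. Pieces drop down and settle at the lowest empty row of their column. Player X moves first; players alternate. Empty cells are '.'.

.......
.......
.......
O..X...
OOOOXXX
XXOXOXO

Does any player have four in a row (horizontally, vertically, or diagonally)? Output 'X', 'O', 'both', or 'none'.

O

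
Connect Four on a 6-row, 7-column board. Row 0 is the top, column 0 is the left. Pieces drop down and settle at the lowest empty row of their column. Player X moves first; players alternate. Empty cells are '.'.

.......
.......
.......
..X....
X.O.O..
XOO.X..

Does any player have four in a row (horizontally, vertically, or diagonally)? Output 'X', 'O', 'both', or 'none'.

none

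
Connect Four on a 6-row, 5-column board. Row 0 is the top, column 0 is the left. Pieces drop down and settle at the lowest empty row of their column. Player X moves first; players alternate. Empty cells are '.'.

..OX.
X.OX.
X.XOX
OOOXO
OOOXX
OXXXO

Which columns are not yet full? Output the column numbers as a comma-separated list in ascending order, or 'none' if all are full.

col 0: top cell = '.' → open
col 1: top cell = '.' → open
col 2: top cell = 'O' → FULL
col 3: top cell = 'X' → FULL
col 4: top cell = '.' → open

Answer: 0,1,4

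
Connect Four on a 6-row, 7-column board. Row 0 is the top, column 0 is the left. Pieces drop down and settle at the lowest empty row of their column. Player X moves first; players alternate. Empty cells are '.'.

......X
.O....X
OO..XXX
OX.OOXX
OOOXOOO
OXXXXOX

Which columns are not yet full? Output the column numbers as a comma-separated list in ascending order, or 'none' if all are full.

col 0: top cell = '.' → open
col 1: top cell = '.' → open
col 2: top cell = '.' → open
col 3: top cell = '.' → open
col 4: top cell = '.' → open
col 5: top cell = '.' → open
col 6: top cell = 'X' → FULL

Answer: 0,1,2,3,4,5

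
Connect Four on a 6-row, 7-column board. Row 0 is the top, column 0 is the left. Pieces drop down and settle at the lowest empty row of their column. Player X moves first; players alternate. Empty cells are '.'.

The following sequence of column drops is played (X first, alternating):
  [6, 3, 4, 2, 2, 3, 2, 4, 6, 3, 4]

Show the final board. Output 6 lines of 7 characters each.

Answer: .......
.......
.......
..XOX..
..XOO.X
..OOX.X

Derivation:
Move 1: X drops in col 6, lands at row 5
Move 2: O drops in col 3, lands at row 5
Move 3: X drops in col 4, lands at row 5
Move 4: O drops in col 2, lands at row 5
Move 5: X drops in col 2, lands at row 4
Move 6: O drops in col 3, lands at row 4
Move 7: X drops in col 2, lands at row 3
Move 8: O drops in col 4, lands at row 4
Move 9: X drops in col 6, lands at row 4
Move 10: O drops in col 3, lands at row 3
Move 11: X drops in col 4, lands at row 3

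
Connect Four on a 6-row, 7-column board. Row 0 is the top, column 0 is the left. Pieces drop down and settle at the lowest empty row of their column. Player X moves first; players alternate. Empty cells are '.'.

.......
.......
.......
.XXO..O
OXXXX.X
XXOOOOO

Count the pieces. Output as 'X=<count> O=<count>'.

X=9 O=8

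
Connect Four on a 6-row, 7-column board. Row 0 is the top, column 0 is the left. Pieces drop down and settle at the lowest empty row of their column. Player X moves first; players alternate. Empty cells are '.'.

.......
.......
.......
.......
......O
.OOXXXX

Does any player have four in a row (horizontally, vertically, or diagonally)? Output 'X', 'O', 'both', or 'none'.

X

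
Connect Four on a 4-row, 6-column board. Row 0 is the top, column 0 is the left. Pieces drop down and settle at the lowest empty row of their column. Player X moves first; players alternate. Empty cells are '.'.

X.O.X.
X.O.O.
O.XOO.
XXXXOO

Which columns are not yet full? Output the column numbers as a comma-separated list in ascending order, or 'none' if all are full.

col 0: top cell = 'X' → FULL
col 1: top cell = '.' → open
col 2: top cell = 'O' → FULL
col 3: top cell = '.' → open
col 4: top cell = 'X' → FULL
col 5: top cell = '.' → open

Answer: 1,3,5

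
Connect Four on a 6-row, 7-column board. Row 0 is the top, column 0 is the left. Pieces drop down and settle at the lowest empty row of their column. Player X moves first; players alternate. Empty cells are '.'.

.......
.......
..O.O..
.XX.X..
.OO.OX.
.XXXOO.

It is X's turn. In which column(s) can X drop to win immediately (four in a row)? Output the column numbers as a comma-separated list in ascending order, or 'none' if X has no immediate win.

Answer: 0

Derivation:
col 0: drop X → WIN!
col 1: drop X → no win
col 2: drop X → no win
col 3: drop X → no win
col 4: drop X → no win
col 5: drop X → no win
col 6: drop X → no win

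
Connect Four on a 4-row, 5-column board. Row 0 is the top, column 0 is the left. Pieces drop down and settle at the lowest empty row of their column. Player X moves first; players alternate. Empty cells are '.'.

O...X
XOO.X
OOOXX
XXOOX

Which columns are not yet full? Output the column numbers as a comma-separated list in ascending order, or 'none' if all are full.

col 0: top cell = 'O' → FULL
col 1: top cell = '.' → open
col 2: top cell = '.' → open
col 3: top cell = '.' → open
col 4: top cell = 'X' → FULL

Answer: 1,2,3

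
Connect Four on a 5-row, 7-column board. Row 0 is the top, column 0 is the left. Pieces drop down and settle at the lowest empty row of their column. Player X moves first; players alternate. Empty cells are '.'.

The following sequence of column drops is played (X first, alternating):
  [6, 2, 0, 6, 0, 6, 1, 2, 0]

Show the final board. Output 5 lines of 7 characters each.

Move 1: X drops in col 6, lands at row 4
Move 2: O drops in col 2, lands at row 4
Move 3: X drops in col 0, lands at row 4
Move 4: O drops in col 6, lands at row 3
Move 5: X drops in col 0, lands at row 3
Move 6: O drops in col 6, lands at row 2
Move 7: X drops in col 1, lands at row 4
Move 8: O drops in col 2, lands at row 3
Move 9: X drops in col 0, lands at row 2

Answer: .......
.......
X.....O
X.O...O
XXO...X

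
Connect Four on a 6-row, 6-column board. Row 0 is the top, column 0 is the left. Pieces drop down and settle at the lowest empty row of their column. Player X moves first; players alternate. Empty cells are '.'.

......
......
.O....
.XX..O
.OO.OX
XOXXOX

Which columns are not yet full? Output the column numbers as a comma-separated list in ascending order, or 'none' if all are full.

Answer: 0,1,2,3,4,5

Derivation:
col 0: top cell = '.' → open
col 1: top cell = '.' → open
col 2: top cell = '.' → open
col 3: top cell = '.' → open
col 4: top cell = '.' → open
col 5: top cell = '.' → open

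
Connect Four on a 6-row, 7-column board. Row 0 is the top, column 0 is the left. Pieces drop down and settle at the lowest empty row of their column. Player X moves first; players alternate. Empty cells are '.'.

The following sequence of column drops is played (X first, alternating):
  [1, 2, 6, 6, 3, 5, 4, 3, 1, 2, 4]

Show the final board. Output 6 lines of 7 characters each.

Answer: .......
.......
.......
.......
.XOOX.O
.XOXXOX

Derivation:
Move 1: X drops in col 1, lands at row 5
Move 2: O drops in col 2, lands at row 5
Move 3: X drops in col 6, lands at row 5
Move 4: O drops in col 6, lands at row 4
Move 5: X drops in col 3, lands at row 5
Move 6: O drops in col 5, lands at row 5
Move 7: X drops in col 4, lands at row 5
Move 8: O drops in col 3, lands at row 4
Move 9: X drops in col 1, lands at row 4
Move 10: O drops in col 2, lands at row 4
Move 11: X drops in col 4, lands at row 4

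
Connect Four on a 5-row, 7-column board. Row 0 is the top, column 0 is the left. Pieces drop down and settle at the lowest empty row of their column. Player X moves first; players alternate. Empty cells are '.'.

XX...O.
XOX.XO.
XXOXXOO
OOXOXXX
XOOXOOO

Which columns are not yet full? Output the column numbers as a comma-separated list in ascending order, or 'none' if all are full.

col 0: top cell = 'X' → FULL
col 1: top cell = 'X' → FULL
col 2: top cell = '.' → open
col 3: top cell = '.' → open
col 4: top cell = '.' → open
col 5: top cell = 'O' → FULL
col 6: top cell = '.' → open

Answer: 2,3,4,6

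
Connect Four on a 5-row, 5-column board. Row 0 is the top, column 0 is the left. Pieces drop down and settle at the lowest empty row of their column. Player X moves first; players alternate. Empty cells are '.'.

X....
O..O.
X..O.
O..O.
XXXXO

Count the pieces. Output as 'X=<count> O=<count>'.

X=6 O=6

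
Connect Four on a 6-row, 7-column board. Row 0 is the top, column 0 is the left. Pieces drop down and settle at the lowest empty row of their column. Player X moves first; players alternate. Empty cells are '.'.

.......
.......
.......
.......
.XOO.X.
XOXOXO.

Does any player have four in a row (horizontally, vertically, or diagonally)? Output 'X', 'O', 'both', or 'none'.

none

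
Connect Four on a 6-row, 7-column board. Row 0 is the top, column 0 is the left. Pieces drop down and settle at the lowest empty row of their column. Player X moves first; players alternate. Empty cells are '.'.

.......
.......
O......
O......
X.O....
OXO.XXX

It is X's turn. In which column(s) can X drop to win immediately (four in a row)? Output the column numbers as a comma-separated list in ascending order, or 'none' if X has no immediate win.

col 0: drop X → no win
col 1: drop X → no win
col 2: drop X → no win
col 3: drop X → WIN!
col 4: drop X → no win
col 5: drop X → no win
col 6: drop X → no win

Answer: 3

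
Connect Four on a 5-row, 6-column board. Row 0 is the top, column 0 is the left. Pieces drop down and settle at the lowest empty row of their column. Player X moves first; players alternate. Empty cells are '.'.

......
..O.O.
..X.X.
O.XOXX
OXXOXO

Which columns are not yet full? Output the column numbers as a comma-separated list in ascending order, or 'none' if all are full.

col 0: top cell = '.' → open
col 1: top cell = '.' → open
col 2: top cell = '.' → open
col 3: top cell = '.' → open
col 4: top cell = '.' → open
col 5: top cell = '.' → open

Answer: 0,1,2,3,4,5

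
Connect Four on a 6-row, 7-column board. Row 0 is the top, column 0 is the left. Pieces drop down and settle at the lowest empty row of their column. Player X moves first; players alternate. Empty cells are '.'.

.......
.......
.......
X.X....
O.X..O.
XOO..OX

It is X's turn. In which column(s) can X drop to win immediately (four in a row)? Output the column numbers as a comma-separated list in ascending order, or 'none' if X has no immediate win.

col 0: drop X → no win
col 1: drop X → no win
col 2: drop X → no win
col 3: drop X → no win
col 4: drop X → no win
col 5: drop X → no win
col 6: drop X → no win

Answer: none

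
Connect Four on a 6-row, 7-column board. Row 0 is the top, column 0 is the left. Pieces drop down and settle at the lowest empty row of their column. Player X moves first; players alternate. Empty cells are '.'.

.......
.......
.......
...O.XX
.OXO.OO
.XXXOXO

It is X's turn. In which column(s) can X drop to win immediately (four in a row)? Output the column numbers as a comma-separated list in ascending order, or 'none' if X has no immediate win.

Answer: 0

Derivation:
col 0: drop X → WIN!
col 1: drop X → no win
col 2: drop X → no win
col 3: drop X → no win
col 4: drop X → no win
col 5: drop X → no win
col 6: drop X → no win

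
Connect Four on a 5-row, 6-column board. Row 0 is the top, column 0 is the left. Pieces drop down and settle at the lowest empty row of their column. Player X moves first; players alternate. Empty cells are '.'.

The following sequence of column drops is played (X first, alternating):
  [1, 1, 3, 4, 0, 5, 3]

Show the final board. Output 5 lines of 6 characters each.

Answer: ......
......
......
.O.X..
XX.XOO

Derivation:
Move 1: X drops in col 1, lands at row 4
Move 2: O drops in col 1, lands at row 3
Move 3: X drops in col 3, lands at row 4
Move 4: O drops in col 4, lands at row 4
Move 5: X drops in col 0, lands at row 4
Move 6: O drops in col 5, lands at row 4
Move 7: X drops in col 3, lands at row 3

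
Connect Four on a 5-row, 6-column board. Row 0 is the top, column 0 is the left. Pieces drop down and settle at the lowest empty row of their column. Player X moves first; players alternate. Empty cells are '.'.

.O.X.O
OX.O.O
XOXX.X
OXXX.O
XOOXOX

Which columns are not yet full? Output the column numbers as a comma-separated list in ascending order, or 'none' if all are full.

col 0: top cell = '.' → open
col 1: top cell = 'O' → FULL
col 2: top cell = '.' → open
col 3: top cell = 'X' → FULL
col 4: top cell = '.' → open
col 5: top cell = 'O' → FULL

Answer: 0,2,4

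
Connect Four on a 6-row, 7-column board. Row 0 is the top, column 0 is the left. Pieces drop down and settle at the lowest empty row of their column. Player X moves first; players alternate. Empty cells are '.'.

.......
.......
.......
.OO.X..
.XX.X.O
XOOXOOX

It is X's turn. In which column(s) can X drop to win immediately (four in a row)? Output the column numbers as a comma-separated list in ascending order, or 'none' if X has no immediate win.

Answer: 3

Derivation:
col 0: drop X → no win
col 1: drop X → no win
col 2: drop X → no win
col 3: drop X → WIN!
col 4: drop X → no win
col 5: drop X → no win
col 6: drop X → no win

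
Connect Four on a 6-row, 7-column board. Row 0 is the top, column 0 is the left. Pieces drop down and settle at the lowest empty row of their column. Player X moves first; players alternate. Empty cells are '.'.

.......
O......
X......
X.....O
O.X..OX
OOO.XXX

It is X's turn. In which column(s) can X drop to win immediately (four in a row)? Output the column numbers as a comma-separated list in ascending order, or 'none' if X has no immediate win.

col 0: drop X → no win
col 1: drop X → no win
col 2: drop X → no win
col 3: drop X → WIN!
col 4: drop X → no win
col 5: drop X → no win
col 6: drop X → no win

Answer: 3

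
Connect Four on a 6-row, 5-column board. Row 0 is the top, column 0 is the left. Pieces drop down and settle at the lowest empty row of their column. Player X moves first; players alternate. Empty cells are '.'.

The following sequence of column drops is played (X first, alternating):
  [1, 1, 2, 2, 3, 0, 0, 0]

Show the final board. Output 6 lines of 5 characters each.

Move 1: X drops in col 1, lands at row 5
Move 2: O drops in col 1, lands at row 4
Move 3: X drops in col 2, lands at row 5
Move 4: O drops in col 2, lands at row 4
Move 5: X drops in col 3, lands at row 5
Move 6: O drops in col 0, lands at row 5
Move 7: X drops in col 0, lands at row 4
Move 8: O drops in col 0, lands at row 3

Answer: .....
.....
.....
O....
XOO..
OXXX.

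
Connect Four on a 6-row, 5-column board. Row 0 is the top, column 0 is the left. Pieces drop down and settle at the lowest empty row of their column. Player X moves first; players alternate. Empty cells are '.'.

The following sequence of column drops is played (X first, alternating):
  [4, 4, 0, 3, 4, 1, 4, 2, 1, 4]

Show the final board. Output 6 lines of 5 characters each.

Answer: .....
....O
....X
....X
.X..O
XOOOX

Derivation:
Move 1: X drops in col 4, lands at row 5
Move 2: O drops in col 4, lands at row 4
Move 3: X drops in col 0, lands at row 5
Move 4: O drops in col 3, lands at row 5
Move 5: X drops in col 4, lands at row 3
Move 6: O drops in col 1, lands at row 5
Move 7: X drops in col 4, lands at row 2
Move 8: O drops in col 2, lands at row 5
Move 9: X drops in col 1, lands at row 4
Move 10: O drops in col 4, lands at row 1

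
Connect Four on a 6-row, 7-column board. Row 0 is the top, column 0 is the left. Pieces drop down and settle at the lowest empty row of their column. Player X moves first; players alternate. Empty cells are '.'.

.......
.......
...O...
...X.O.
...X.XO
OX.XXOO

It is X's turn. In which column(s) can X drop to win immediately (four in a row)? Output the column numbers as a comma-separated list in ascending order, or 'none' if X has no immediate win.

Answer: 2

Derivation:
col 0: drop X → no win
col 1: drop X → no win
col 2: drop X → WIN!
col 3: drop X → no win
col 4: drop X → no win
col 5: drop X → no win
col 6: drop X → no win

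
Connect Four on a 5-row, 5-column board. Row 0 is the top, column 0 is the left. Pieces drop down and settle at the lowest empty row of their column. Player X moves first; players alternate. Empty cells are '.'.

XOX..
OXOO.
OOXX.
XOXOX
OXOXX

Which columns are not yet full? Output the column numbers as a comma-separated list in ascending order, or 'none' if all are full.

col 0: top cell = 'X' → FULL
col 1: top cell = 'O' → FULL
col 2: top cell = 'X' → FULL
col 3: top cell = '.' → open
col 4: top cell = '.' → open

Answer: 3,4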